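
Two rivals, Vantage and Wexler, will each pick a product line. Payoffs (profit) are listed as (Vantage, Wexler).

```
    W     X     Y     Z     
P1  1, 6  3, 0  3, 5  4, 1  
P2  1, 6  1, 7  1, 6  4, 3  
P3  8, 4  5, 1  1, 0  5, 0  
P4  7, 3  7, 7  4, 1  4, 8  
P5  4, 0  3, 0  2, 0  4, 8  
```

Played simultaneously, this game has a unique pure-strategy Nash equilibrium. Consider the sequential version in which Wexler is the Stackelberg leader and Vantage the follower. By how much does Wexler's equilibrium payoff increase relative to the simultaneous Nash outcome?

3

Backward induction with Wexler moving first.
- W: Vantage compares 1, 1, 8, 7, 4 and picks P3; Wexler would get 4.
- X: Vantage compares 3, 1, 5, 7, 3 and picks P4; Wexler would get 7.
- Y: Vantage compares 3, 1, 1, 4, 2 and picks P4; Wexler would get 1.
- Z: Vantage compares 4, 4, 5, 4, 4 and picks P3; Wexler would get 0.
Among 4, 7, 1, 0, the best is 7 at X. Subgame-perfect outcome: (P4, X) with payoffs (7, 7).
Now find the simultaneous Nash equilibrium.
Vantage's best replies: W→P3; X→P4; Y→P4; Z→P3.
Wexler's best replies: P1→W; P2→X; P3→W; P4→Z; P5→Z.
The unique mutual best reply is (P3, W), giving (8, 4).
Wexler's commitment gain: 7 − 4 = 3.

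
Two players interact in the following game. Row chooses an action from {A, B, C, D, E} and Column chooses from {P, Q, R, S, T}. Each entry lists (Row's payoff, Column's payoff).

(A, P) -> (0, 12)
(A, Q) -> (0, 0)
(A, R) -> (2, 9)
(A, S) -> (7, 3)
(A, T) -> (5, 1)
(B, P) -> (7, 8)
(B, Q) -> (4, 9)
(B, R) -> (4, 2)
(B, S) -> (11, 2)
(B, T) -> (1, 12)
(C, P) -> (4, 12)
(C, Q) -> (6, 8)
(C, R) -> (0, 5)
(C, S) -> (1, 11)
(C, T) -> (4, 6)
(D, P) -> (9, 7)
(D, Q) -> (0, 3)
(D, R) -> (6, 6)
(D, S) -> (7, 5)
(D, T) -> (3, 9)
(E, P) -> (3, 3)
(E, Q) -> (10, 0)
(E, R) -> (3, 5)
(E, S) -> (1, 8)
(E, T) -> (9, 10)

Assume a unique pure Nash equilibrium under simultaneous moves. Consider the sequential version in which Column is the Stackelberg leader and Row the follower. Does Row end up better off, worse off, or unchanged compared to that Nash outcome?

unchanged

Backward induction with Column moving first.
- P: Row compares 0, 7, 4, 9, 3 and picks D; Column would get 7.
- Q: Row compares 0, 4, 6, 0, 10 and picks E; Column would get 0.
- R: Row compares 2, 4, 0, 6, 3 and picks D; Column would get 6.
- S: Row compares 7, 11, 1, 7, 1 and picks B; Column would get 2.
- T: Row compares 5, 1, 4, 3, 9 and picks E; Column would get 10.
Among 7, 0, 6, 2, 10, the best is 10 at T. Subgame-perfect outcome: (E, T) with payoffs (9, 10).
Now find the simultaneous Nash equilibrium.
Row's best replies: P→D; Q→E; R→D; S→B; T→E.
Column's best replies: A→P; B→T; C→P; D→T; E→T.
The unique mutual best reply is (E, T), giving (9, 10).
Row earns 9 sequentially versus 9 at the Nash outcome: unchanged.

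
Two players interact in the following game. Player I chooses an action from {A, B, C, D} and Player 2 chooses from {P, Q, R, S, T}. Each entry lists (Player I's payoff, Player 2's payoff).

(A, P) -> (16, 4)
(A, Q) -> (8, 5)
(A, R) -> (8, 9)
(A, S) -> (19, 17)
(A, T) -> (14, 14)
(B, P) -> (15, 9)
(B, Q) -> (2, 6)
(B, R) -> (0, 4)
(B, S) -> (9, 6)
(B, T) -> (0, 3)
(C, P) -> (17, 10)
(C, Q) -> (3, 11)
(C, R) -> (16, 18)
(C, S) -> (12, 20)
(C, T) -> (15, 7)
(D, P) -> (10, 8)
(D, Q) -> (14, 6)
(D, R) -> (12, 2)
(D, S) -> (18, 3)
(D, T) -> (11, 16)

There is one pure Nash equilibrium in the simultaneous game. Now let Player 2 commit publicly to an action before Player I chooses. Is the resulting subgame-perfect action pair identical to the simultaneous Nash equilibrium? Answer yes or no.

Solve by backward induction (Player 2 leads).
- P: BR = C, leader payoff 10.
- Q: BR = D, leader payoff 6.
- R: BR = C, leader payoff 18.
- S: BR = A, leader payoff 17.
- T: BR = C, leader payoff 7.
Maximizing over 10, 6, 18, 17, 7, Player 2 chooses R. Subgame-perfect outcome: (C, R) with payoffs (16, 18).
For the simultaneous game, intersect best replies.
Player I's best replies: P→C; Q→D; R→C; S→A; T→C.
Player 2's best replies: A→S; B→P; C→S; D→T.
Only (A, S) has each player best-responding; Nash payoffs (19, 17).
Sequential outcome (C, R) differs from the Nash profile (A, S).

no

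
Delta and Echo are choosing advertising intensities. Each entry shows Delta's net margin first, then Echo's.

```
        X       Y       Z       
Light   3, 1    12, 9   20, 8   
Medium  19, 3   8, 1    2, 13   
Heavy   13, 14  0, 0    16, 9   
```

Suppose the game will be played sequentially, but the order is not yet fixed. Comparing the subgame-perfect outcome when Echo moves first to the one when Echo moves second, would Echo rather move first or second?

second

If Delta leads: Echo's best replies are Light→Y, Medium→Z, Heavy→X; Delta's induced payoffs 12, 2, 13; outcome (Heavy, X), payoffs (13, 14).
If Echo leads: Delta's best replies are X→Medium, Y→Light, Z→Light; Echo's induced payoffs 3, 9, 8; outcome (Light, Y), payoffs (12, 9).
Echo gets 9 moving first and 14 moving second, so Echo prefers to move second.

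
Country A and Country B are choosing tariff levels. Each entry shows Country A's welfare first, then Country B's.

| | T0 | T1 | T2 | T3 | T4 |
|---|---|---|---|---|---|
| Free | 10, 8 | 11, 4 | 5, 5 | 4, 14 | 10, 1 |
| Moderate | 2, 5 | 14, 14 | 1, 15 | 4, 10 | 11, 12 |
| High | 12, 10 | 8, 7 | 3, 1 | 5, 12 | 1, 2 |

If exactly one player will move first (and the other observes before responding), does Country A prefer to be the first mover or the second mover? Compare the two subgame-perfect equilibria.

second

If Country A leads: Country B's best replies are Free→T3, Moderate→T2, High→T3; Country A's induced payoffs 4, 1, 5; outcome (High, T3), payoffs (5, 12).
If Country B leads: Country A's best replies are T0→High, T1→Moderate, T2→Free, T3→High, T4→Moderate; Country B's induced payoffs 10, 14, 5, 12, 12; outcome (Moderate, T1), payoffs (14, 14).
Country A gets 5 moving first and 14 moving second, so Country A prefers to move second.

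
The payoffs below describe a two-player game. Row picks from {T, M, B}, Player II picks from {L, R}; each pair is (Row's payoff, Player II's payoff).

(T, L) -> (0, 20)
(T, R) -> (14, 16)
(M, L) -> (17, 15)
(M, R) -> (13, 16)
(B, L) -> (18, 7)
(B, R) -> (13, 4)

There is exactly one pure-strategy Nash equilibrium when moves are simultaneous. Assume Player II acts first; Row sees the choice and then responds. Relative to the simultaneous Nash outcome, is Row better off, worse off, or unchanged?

worse off

Row best-responds to each possible Player II move:
- L: Row compares 0, 17, 18 and picks B; Player II would get 7.
- R: Row compares 14, 13, 13 and picks T; Player II would get 16.
Player II's induced payoffs are 7, 16, so Player II commits to R. Subgame-perfect outcome: (T, R) with payoffs (14, 16).
Under simultaneous play:
Row's best replies: L→B; R→T.
Player II's best replies: T→L; M→R; B→L.
The unique mutual best reply is (B, L), giving (18, 7).
Row earns 14 sequentially versus 18 at the Nash outcome: worse off.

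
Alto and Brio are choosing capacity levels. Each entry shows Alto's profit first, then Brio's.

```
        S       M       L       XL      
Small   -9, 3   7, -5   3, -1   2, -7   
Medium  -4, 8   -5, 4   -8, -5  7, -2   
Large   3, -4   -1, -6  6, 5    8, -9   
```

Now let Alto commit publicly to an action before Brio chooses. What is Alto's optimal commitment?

Backward induction with Alto moving first.
- Small: BR = S, leader payoff -9.
- Medium: BR = S, leader payoff -4.
- Large: BR = L, leader payoff 6.
Alto's induced payoffs are -9, -4, 6, so Alto commits to Large. Subgame-perfect outcome: (Large, L) with payoffs (6, 5).

Large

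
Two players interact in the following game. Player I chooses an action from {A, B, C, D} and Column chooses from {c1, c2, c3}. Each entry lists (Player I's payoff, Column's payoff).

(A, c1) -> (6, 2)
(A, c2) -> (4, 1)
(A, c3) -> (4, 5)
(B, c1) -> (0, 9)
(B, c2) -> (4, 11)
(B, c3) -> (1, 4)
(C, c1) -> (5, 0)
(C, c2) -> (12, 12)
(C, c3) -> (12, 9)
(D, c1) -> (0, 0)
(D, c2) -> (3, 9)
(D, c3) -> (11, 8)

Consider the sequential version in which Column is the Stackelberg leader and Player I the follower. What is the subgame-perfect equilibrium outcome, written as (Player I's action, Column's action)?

Player I best-responds to each possible Column move:
- c1 → Player I plays A (best of 6, 0, 5, 0); Column gets 2.
- c2 → Player I plays C (best of 4, 4, 12, 3); Column gets 12.
- c3 → Player I plays C (best of 4, 1, 12, 11); Column gets 9.
Column's induced payoffs are 2, 12, 9, so Column commits to c2. Subgame-perfect outcome: (C, c2) with payoffs (12, 12).

(C, c2)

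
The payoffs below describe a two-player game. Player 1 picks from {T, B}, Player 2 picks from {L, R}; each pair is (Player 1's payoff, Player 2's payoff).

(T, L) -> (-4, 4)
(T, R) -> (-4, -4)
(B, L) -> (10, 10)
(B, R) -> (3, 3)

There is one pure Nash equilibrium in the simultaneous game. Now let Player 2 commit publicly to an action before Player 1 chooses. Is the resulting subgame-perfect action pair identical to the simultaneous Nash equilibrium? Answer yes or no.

yes

Work backward from Player 1's decision.
- L: Player 1 compares -4, 10 and picks B; Player 2 would get 10.
- R: Player 1 compares -4, 3 and picks B; Player 2 would get 3.
Maximizing over 10, 3, Player 2 chooses L. Subgame-perfect outcome: (B, L) with payoffs (10, 10).
For the simultaneous game, intersect best replies.
Player 1's best replies: L→B; R→B.
Player 2's best replies: T→L; B→L.
Only (B, L) has each player best-responding; Nash payoffs (10, 10).
Sequential outcome (B, L) coincides with the Nash profile (B, L).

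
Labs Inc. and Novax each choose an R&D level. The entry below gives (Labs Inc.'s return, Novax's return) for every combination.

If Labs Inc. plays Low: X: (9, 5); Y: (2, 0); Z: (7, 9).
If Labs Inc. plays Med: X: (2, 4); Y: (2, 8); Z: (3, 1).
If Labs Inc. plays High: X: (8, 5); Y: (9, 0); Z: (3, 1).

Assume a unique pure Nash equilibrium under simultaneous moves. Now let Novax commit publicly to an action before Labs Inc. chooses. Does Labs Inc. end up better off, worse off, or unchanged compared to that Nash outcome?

Labs Inc. best-responds to each possible Novax move:
- X: BR = Low, leader payoff 5.
- Y: BR = High, leader payoff 0.
- Z: BR = Low, leader payoff 9.
Novax's induced payoffs are 5, 0, 9, so Novax commits to Z. Subgame-perfect outcome: (Low, Z) with payoffs (7, 9).
For the simultaneous game, intersect best replies.
Labs Inc.'s best replies: X→Low; Y→High; Z→Low.
Novax's best replies: Low→Z; Med→Y; High→X.
The unique mutual best reply is (Low, Z), giving (7, 9).
Labs Inc. earns 7 sequentially versus 7 at the Nash outcome: unchanged.

unchanged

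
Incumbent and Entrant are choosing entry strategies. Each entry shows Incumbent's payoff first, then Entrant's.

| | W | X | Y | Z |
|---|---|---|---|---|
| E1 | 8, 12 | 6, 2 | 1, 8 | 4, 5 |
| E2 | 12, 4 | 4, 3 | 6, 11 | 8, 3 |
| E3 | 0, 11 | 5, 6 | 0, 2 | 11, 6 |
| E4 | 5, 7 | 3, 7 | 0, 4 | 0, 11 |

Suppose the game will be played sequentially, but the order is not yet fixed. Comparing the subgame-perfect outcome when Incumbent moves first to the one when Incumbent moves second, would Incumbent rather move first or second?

first

If Incumbent leads: Entrant's best replies are E1→W, E2→Y, E3→W, E4→Z; Incumbent's induced payoffs 8, 6, 0, 0; outcome (E1, W), payoffs (8, 12).
If Entrant leads: Incumbent's best replies are W→E2, X→E1, Y→E2, Z→E3; Entrant's induced payoffs 4, 2, 11, 6; outcome (E2, Y), payoffs (6, 11).
Incumbent gets 8 moving first and 6 moving second, so Incumbent prefers to move first.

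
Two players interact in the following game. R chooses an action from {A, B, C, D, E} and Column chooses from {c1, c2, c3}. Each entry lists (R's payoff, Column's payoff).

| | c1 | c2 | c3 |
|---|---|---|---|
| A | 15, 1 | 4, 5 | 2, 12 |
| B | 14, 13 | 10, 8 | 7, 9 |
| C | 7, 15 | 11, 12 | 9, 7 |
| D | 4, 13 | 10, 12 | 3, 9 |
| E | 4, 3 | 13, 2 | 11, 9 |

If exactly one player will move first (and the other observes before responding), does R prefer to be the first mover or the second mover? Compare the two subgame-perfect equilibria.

first

If R leads: Column's best replies are A→c3, B→c1, C→c1, D→c1, E→c3; R's induced payoffs 2, 14, 7, 4, 11; outcome (B, c1), payoffs (14, 13).
If Column leads: R's best replies are c1→A, c2→E, c3→E; Column's induced payoffs 1, 2, 9; outcome (E, c3), payoffs (11, 9).
R gets 14 moving first and 11 moving second, so R prefers to move first.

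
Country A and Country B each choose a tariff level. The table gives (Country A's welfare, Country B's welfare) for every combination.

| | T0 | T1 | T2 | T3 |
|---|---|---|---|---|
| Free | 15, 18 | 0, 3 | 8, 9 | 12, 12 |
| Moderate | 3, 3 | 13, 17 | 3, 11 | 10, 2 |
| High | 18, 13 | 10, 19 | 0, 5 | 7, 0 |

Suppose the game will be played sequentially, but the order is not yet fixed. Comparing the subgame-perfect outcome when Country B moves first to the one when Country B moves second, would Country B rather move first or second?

If Country A leads: Country B's best replies are Free→T0, Moderate→T1, High→T1; Country A's induced payoffs 15, 13, 10; outcome (Free, T0), payoffs (15, 18).
If Country B leads: Country A's best replies are T0→High, T1→Moderate, T2→Free, T3→Free; Country B's induced payoffs 13, 17, 9, 12; outcome (Moderate, T1), payoffs (13, 17).
Country B gets 17 moving first and 18 moving second, so Country B prefers to move second.

second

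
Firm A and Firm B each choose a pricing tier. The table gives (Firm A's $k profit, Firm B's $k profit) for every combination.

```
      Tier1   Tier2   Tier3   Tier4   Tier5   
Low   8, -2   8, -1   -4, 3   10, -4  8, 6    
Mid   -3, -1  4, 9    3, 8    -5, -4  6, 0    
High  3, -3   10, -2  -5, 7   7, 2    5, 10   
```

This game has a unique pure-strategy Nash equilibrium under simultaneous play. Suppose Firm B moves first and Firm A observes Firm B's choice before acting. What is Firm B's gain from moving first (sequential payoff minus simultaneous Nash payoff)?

Firm A best-responds to each possible Firm B move:
- Tier1 → Firm A plays Low (best of 8, -3, 3); Firm B gets -2.
- Tier2 → Firm A plays High (best of 8, 4, 10); Firm B gets -2.
- Tier3 → Firm A plays Mid (best of -4, 3, -5); Firm B gets 8.
- Tier4 → Firm A plays Low (best of 10, -5, 7); Firm B gets -4.
- Tier5 → Firm A plays Low (best of 8, 6, 5); Firm B gets 6.
Among -2, -2, 8, -4, 6, the best is 8 at Tier3. Subgame-perfect outcome: (Mid, Tier3) with payoffs (3, 8).
Under simultaneous play:
Firm A's best replies: Tier1→Low; Tier2→High; Tier3→Mid; Tier4→Low; Tier5→Low.
Firm B's best replies: Low→Tier5; Mid→Tier2; High→Tier5.
Only (Low, Tier5) has each player best-responding; Nash payoffs (8, 6).
Firm B's commitment gain: 8 − 6 = 2.

2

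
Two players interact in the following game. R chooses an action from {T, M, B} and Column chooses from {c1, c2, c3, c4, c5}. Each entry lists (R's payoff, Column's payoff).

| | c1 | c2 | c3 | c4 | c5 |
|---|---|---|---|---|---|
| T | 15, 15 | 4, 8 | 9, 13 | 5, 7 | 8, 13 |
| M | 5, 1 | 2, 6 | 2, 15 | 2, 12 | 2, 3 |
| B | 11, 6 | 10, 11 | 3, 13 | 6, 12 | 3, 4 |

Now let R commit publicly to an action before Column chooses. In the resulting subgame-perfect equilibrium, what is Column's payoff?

Work backward from Column's decision.
- T → Column plays c1 (best of 15, 8, 13, 7, 13); R gets 15.
- M → Column plays c3 (best of 1, 6, 15, 12, 3); R gets 2.
- B → Column plays c3 (best of 6, 11, 13, 12, 4); R gets 3.
Maximizing over 15, 2, 3, R chooses T. Subgame-perfect outcome: (T, c1) with payoffs (15, 15).

15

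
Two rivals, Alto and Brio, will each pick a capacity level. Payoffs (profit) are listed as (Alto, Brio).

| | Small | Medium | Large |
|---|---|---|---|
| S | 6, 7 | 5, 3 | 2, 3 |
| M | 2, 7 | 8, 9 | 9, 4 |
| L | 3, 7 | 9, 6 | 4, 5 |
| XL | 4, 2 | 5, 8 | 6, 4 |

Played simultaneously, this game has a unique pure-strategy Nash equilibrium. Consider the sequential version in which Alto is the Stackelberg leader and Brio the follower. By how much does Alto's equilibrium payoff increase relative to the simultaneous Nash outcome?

Work backward from Brio's decision.
- S → Brio plays Small (best of 7, 3, 3); Alto gets 6.
- M → Brio plays Medium (best of 7, 9, 4); Alto gets 8.
- L → Brio plays Small (best of 7, 6, 5); Alto gets 3.
- XL → Brio plays Medium (best of 2, 8, 4); Alto gets 5.
Maximizing over 6, 8, 3, 5, Alto chooses M. Subgame-perfect outcome: (M, Medium) with payoffs (8, 9).
Under simultaneous play:
Alto's best replies: Small→S; Medium→L; Large→M.
Brio's best replies: S→Small; M→Medium; L→Small; XL→Medium.
The unique mutual best reply is (S, Small), giving (6, 7).
Alto's commitment gain: 8 − 6 = 2.

2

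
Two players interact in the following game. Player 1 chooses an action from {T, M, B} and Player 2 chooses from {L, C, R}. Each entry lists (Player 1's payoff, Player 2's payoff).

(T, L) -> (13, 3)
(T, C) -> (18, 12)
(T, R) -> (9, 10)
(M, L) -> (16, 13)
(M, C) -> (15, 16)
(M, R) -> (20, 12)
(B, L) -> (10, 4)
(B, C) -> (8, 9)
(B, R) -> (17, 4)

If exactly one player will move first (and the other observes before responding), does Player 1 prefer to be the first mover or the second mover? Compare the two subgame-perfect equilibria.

first

If Player 1 leads: Player 2's best replies are T→C, M→C, B→C; Player 1's induced payoffs 18, 15, 8; outcome (T, C), payoffs (18, 12).
If Player 2 leads: Player 1's best replies are L→M, C→T, R→M; Player 2's induced payoffs 13, 12, 12; outcome (M, L), payoffs (16, 13).
Player 1 gets 18 moving first and 16 moving second, so Player 1 prefers to move first.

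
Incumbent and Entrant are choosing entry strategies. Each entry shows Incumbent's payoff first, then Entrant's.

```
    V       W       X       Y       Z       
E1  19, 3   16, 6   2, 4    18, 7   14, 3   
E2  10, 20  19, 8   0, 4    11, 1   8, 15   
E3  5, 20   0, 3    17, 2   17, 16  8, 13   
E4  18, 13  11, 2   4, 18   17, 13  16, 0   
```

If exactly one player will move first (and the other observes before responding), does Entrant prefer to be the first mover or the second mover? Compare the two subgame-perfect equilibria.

If Incumbent leads: Entrant's best replies are E1→Y, E2→V, E3→V, E4→X; Incumbent's induced payoffs 18, 10, 5, 4; outcome (E1, Y), payoffs (18, 7).
If Entrant leads: Incumbent's best replies are V→E1, W→E2, X→E3, Y→E1, Z→E4; Entrant's induced payoffs 3, 8, 2, 7, 0; outcome (E2, W), payoffs (19, 8).
Entrant gets 8 moving first and 7 moving second, so Entrant prefers to move first.

first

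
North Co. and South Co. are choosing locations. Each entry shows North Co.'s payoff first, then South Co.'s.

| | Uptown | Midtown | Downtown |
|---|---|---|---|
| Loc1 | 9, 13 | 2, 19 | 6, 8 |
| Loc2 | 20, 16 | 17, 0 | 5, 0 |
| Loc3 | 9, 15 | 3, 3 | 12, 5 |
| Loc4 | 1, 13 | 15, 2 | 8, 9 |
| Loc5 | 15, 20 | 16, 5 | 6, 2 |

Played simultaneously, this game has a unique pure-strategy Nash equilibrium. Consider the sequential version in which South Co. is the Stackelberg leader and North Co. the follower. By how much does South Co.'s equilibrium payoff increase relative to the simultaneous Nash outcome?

Backward induction with South Co. moving first.
- Uptown: North Co. compares 9, 20, 9, 1, 15 and picks Loc2; South Co. would get 16.
- Midtown: North Co. compares 2, 17, 3, 15, 16 and picks Loc2; South Co. would get 0.
- Downtown: North Co. compares 6, 5, 12, 8, 6 and picks Loc3; South Co. would get 5.
South Co.'s induced payoffs are 16, 0, 5, so South Co. commits to Uptown. Subgame-perfect outcome: (Loc2, Uptown) with payoffs (20, 16).
For the simultaneous game, intersect best replies.
North Co.'s best replies: Uptown→Loc2; Midtown→Loc2; Downtown→Loc3.
South Co.'s best replies: Loc1→Midtown; Loc2→Uptown; Loc3→Uptown; Loc4→Uptown; Loc5→Uptown.
Only (Loc2, Uptown) has each player best-responding; Nash payoffs (20, 16).
South Co.'s commitment gain: 16 − 16 = 0.

0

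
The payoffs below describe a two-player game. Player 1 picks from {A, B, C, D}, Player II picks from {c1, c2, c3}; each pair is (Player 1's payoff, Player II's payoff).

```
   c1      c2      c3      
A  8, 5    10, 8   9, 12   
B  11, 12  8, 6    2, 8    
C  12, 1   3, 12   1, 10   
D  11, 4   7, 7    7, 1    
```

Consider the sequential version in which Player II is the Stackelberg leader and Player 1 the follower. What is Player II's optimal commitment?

c3

Solve by backward induction (Player II leads).
- c1: Player 1 compares 8, 11, 12, 11 and picks C; Player II would get 1.
- c2: Player 1 compares 10, 8, 3, 7 and picks A; Player II would get 8.
- c3: Player 1 compares 9, 2, 1, 7 and picks A; Player II would get 12.
Among 1, 8, 12, the best is 12 at c3. Subgame-perfect outcome: (A, c3) with payoffs (9, 12).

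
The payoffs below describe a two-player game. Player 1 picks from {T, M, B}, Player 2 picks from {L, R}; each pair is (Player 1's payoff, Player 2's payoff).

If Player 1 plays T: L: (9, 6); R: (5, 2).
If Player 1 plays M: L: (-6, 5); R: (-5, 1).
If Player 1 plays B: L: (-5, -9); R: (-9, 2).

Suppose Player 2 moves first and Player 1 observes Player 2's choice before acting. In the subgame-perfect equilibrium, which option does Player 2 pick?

Work backward from Player 1's decision.
- L: BR = T, leader payoff 6.
- R: BR = T, leader payoff 2.
Player 2's induced payoffs are 6, 2, so Player 2 commits to L. Subgame-perfect outcome: (T, L) with payoffs (9, 6).

L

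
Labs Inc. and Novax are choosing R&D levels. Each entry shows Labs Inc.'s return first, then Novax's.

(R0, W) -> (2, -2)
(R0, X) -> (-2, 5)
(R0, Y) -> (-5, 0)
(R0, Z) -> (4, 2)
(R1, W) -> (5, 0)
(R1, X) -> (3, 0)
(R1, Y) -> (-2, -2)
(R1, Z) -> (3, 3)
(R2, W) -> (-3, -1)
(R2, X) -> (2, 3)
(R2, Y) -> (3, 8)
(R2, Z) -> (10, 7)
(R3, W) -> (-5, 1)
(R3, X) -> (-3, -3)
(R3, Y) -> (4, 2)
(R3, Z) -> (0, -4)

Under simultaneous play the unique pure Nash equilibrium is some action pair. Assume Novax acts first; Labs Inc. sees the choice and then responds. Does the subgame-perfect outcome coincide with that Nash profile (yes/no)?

Solve by backward induction (Novax leads).
- W: BR = R1, leader payoff 0.
- X: BR = R1, leader payoff 0.
- Y: BR = R3, leader payoff 2.
- Z: BR = R2, leader payoff 7.
Among 0, 0, 2, 7, the best is 7 at Z. Subgame-perfect outcome: (R2, Z) with payoffs (10, 7).
For the simultaneous game, intersect best replies.
Labs Inc.'s best replies: W→R1; X→R1; Y→R3; Z→R2.
Novax's best replies: R0→X; R1→Z; R2→Y; R3→Y.
Only (R3, Y) has each player best-responding; Nash payoffs (4, 2).
Sequential outcome (R2, Z) differs from the Nash profile (R3, Y).

no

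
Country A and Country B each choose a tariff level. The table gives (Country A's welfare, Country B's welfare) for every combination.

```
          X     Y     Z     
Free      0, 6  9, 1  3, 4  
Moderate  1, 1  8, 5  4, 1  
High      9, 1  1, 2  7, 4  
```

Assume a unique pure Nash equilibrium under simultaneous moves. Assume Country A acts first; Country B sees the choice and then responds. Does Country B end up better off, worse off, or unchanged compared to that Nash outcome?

Country B best-responds to each possible Country A move:
- Free: BR = X, leader payoff 0.
- Moderate: BR = Y, leader payoff 8.
- High: BR = Z, leader payoff 7.
Country A's induced payoffs are 0, 8, 7, so Country A commits to Moderate. Subgame-perfect outcome: (Moderate, Y) with payoffs (8, 5).
For the simultaneous game, intersect best replies.
Country A's best replies: X→High; Y→Free; Z→High.
Country B's best replies: Free→X; Moderate→Y; High→Z.
Only (High, Z) has each player best-responding; Nash payoffs (7, 4).
Country B earns 5 sequentially versus 4 at the Nash outcome: better off.

better off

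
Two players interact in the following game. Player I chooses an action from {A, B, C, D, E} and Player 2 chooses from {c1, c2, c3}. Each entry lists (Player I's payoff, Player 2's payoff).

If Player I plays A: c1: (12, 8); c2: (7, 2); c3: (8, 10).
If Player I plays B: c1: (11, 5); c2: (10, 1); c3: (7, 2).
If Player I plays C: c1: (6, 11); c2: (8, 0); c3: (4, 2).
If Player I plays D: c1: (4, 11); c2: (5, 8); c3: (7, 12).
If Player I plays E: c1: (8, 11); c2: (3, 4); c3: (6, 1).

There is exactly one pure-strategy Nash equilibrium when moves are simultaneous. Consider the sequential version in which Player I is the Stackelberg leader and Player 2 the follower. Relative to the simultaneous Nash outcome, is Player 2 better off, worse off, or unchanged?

Work backward from Player 2's decision.
- A: Player 2 compares 8, 2, 10 and picks c3; Player I would get 8.
- B: Player 2 compares 5, 1, 2 and picks c1; Player I would get 11.
- C: Player 2 compares 11, 0, 2 and picks c1; Player I would get 6.
- D: Player 2 compares 11, 8, 12 and picks c3; Player I would get 7.
- E: Player 2 compares 11, 4, 1 and picks c1; Player I would get 8.
Player I's induced payoffs are 8, 11, 6, 7, 8, so Player I commits to B. Subgame-perfect outcome: (B, c1) with payoffs (11, 5).
Under simultaneous play:
Player I's best replies: c1→A; c2→B; c3→A.
Player 2's best replies: A→c3; B→c1; C→c1; D→c3; E→c1.
The unique mutual best reply is (A, c3), giving (8, 10).
Player 2 earns 5 sequentially versus 10 at the Nash outcome: worse off.

worse off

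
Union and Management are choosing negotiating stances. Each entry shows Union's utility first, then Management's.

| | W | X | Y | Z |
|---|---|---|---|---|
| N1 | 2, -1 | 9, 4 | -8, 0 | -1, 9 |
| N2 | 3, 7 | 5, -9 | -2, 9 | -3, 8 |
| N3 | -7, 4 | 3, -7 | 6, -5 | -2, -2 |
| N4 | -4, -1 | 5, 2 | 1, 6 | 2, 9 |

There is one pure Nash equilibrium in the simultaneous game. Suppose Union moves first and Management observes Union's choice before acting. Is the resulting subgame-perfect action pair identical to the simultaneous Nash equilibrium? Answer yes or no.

Backward induction with Union moving first.
- N1: BR = Z, leader payoff -1.
- N2: BR = Y, leader payoff -2.
- N3: BR = W, leader payoff -7.
- N4: BR = Z, leader payoff 2.
Union's induced payoffs are -1, -2, -7, 2, so Union commits to N4. Subgame-perfect outcome: (N4, Z) with payoffs (2, 9).
For the simultaneous game, intersect best replies.
Union's best replies: W→N2; X→N1; Y→N3; Z→N4.
Management's best replies: N1→Z; N2→Y; N3→W; N4→Z.
The unique mutual best reply is (N4, Z), giving (2, 9).
Sequential outcome (N4, Z) coincides with the Nash profile (N4, Z).

yes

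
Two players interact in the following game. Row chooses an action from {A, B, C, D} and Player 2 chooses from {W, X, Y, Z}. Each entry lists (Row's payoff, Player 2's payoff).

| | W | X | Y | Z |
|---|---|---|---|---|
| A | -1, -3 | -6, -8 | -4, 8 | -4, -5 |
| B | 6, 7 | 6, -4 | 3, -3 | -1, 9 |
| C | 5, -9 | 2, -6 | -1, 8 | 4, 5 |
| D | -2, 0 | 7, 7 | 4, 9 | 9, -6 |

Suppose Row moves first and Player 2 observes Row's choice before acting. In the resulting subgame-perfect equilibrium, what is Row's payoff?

4

Player 2 best-responds to each possible Row move:
- A: BR = Y, leader payoff -4.
- B: BR = Z, leader payoff -1.
- C: BR = Y, leader payoff -1.
- D: BR = Y, leader payoff 4.
Among -4, -1, -1, 4, the best is 4 at D. Subgame-perfect outcome: (D, Y) with payoffs (4, 9).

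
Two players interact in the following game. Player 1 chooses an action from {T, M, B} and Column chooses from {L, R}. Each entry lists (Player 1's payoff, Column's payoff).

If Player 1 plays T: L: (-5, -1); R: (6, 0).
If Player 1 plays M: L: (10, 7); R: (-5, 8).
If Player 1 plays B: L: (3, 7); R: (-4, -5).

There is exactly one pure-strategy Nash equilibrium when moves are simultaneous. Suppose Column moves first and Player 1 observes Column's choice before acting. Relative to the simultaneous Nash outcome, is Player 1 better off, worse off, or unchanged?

Work backward from Player 1's decision.
- L: Player 1 compares -5, 10, 3 and picks M; Column would get 7.
- R: Player 1 compares 6, -5, -4 and picks T; Column would get 0.
Maximizing over 7, 0, Column chooses L. Subgame-perfect outcome: (M, L) with payoffs (10, 7).
Under simultaneous play:
Player 1's best replies: L→M; R→T.
Column's best replies: T→R; M→R; B→L.
Only (T, R) has each player best-responding; Nash payoffs (6, 0).
Player 1 earns 10 sequentially versus 6 at the Nash outcome: better off.

better off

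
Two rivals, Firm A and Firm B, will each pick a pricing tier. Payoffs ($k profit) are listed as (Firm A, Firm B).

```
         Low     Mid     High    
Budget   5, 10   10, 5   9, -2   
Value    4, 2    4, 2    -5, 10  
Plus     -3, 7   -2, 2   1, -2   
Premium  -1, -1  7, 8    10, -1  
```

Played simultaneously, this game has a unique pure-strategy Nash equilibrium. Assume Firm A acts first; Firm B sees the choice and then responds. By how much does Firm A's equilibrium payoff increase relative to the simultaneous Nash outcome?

2

Solve by backward induction (Firm A leads).
- Budget: BR = Low, leader payoff 5.
- Value: BR = High, leader payoff -5.
- Plus: BR = Low, leader payoff -3.
- Premium: BR = Mid, leader payoff 7.
Firm A's induced payoffs are 5, -5, -3, 7, so Firm A commits to Premium. Subgame-perfect outcome: (Premium, Mid) with payoffs (7, 8).
For the simultaneous game, intersect best replies.
Firm A's best replies: Low→Budget; Mid→Budget; High→Premium.
Firm B's best replies: Budget→Low; Value→High; Plus→Low; Premium→Mid.
Only (Budget, Low) has each player best-responding; Nash payoffs (5, 10).
Firm A's commitment gain: 7 − 5 = 2.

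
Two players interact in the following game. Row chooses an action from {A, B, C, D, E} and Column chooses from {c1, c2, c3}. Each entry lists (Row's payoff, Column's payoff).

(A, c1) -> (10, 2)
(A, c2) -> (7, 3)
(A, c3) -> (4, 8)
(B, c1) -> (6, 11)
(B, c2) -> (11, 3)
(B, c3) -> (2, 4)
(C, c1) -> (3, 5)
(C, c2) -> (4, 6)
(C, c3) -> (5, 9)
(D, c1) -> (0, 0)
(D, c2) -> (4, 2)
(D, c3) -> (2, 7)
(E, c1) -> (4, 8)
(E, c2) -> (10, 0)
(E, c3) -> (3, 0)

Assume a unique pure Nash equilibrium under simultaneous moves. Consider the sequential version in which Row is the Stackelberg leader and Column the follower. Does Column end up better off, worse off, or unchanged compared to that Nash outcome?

better off

Column best-responds to each possible Row move:
- A: Column compares 2, 3, 8 and picks c3; Row would get 4.
- B: Column compares 11, 3, 4 and picks c1; Row would get 6.
- C: Column compares 5, 6, 9 and picks c3; Row would get 5.
- D: Column compares 0, 2, 7 and picks c3; Row would get 2.
- E: Column compares 8, 0, 0 and picks c1; Row would get 4.
Among 4, 6, 5, 2, 4, the best is 6 at B. Subgame-perfect outcome: (B, c1) with payoffs (6, 11).
For the simultaneous game, intersect best replies.
Row's best replies: c1→A; c2→B; c3→C.
Column's best replies: A→c3; B→c1; C→c3; D→c3; E→c1.
Only (C, c3) has each player best-responding; Nash payoffs (5, 9).
Column earns 11 sequentially versus 9 at the Nash outcome: better off.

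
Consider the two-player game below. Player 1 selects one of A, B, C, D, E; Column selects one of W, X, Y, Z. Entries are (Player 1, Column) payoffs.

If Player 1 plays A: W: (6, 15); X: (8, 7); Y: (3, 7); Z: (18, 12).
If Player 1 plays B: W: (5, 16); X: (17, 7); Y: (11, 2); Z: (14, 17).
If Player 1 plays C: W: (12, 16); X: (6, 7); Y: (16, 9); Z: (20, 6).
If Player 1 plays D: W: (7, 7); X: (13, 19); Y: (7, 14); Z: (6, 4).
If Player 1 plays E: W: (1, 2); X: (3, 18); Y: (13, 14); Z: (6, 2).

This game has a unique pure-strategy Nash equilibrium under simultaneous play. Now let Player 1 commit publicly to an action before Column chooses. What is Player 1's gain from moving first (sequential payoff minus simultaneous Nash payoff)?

2

Backward induction with Player 1 moving first.
- A: BR = W, leader payoff 6.
- B: BR = Z, leader payoff 14.
- C: BR = W, leader payoff 12.
- D: BR = X, leader payoff 13.
- E: BR = X, leader payoff 3.
Player 1's induced payoffs are 6, 14, 12, 13, 3, so Player 1 commits to B. Subgame-perfect outcome: (B, Z) with payoffs (14, 17).
For the simultaneous game, intersect best replies.
Player 1's best replies: W→C; X→B; Y→C; Z→C.
Column's best replies: A→W; B→Z; C→W; D→X; E→X.
The unique mutual best reply is (C, W), giving (12, 16).
Player 1's commitment gain: 14 − 12 = 2.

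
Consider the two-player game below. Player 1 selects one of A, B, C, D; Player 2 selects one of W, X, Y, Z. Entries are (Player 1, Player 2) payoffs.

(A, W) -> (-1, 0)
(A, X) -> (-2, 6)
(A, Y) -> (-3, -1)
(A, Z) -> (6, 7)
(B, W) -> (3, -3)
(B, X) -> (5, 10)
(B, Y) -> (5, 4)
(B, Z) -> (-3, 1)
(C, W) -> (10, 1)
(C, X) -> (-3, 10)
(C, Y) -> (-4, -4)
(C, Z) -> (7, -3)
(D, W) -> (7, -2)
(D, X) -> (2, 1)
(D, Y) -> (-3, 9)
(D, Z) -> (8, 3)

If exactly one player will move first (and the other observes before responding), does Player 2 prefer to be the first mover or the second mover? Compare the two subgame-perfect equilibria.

first

If Player 1 leads: Player 2's best replies are A→Z, B→X, C→X, D→Y; Player 1's induced payoffs 6, 5, -3, -3; outcome (A, Z), payoffs (6, 7).
If Player 2 leads: Player 1's best replies are W→C, X→B, Y→B, Z→D; Player 2's induced payoffs 1, 10, 4, 3; outcome (B, X), payoffs (5, 10).
Player 2 gets 10 moving first and 7 moving second, so Player 2 prefers to move first.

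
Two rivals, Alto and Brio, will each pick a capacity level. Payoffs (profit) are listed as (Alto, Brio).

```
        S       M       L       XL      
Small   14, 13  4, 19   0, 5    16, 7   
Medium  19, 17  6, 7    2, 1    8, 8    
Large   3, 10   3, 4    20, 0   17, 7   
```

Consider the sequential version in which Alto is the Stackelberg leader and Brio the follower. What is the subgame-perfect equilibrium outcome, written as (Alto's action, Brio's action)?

(Medium, S)

Solve by backward induction (Alto leads).
- Small: Brio compares 13, 19, 5, 7 and picks M; Alto would get 4.
- Medium: Brio compares 17, 7, 1, 8 and picks S; Alto would get 19.
- Large: Brio compares 10, 4, 0, 7 and picks S; Alto would get 3.
Maximizing over 4, 19, 3, Alto chooses Medium. Subgame-perfect outcome: (Medium, S) with payoffs (19, 17).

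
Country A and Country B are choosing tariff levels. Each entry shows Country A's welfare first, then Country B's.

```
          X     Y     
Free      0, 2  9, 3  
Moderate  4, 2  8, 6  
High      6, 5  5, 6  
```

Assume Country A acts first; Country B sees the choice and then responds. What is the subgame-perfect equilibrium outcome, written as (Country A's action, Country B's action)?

Solve by backward induction (Country A leads).
- Free → Country B plays Y (best of 2, 3); Country A gets 9.
- Moderate → Country B plays Y (best of 2, 6); Country A gets 8.
- High → Country B plays Y (best of 5, 6); Country A gets 5.
Country A's induced payoffs are 9, 8, 5, so Country A commits to Free. Subgame-perfect outcome: (Free, Y) with payoffs (9, 3).

(Free, Y)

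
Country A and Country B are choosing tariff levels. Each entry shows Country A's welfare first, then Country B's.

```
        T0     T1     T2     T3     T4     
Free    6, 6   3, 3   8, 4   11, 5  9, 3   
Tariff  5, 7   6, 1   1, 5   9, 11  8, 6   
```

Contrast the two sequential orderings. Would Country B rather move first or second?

If Country A leads: Country B's best replies are Free→T0, Tariff→T3; Country A's induced payoffs 6, 9; outcome (Tariff, T3), payoffs (9, 11).
If Country B leads: Country A's best replies are T0→Free, T1→Tariff, T2→Free, T3→Free, T4→Free; Country B's induced payoffs 6, 1, 4, 5, 3; outcome (Free, T0), payoffs (6, 6).
Country B gets 6 moving first and 11 moving second, so Country B prefers to move second.

second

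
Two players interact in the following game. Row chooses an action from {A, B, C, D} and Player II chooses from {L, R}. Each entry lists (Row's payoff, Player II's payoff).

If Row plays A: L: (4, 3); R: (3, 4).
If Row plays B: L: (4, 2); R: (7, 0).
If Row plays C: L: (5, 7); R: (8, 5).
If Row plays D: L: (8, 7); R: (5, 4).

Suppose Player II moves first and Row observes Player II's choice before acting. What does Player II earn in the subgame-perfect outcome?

Work backward from Row's decision.
- L: BR = D, leader payoff 7.
- R: BR = C, leader payoff 5.
Among 7, 5, the best is 7 at L. Subgame-perfect outcome: (D, L) with payoffs (8, 7).

7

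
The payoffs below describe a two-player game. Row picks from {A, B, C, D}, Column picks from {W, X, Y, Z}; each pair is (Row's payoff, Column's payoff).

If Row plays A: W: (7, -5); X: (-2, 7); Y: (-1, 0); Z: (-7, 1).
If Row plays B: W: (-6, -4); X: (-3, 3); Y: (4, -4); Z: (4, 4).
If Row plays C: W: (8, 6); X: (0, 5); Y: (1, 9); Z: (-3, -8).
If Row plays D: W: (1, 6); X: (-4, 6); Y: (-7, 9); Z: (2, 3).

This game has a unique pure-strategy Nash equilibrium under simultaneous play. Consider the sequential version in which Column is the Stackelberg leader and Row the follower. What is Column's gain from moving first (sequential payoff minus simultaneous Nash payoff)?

2

Backward induction with Column moving first.
- W: BR = C, leader payoff 6.
- X: BR = C, leader payoff 5.
- Y: BR = B, leader payoff -4.
- Z: BR = B, leader payoff 4.
Among 6, 5, -4, 4, the best is 6 at W. Subgame-perfect outcome: (C, W) with payoffs (8, 6).
Under simultaneous play:
Row's best replies: W→C; X→C; Y→B; Z→B.
Column's best replies: A→X; B→Z; C→Y; D→Y.
The unique mutual best reply is (B, Z), giving (4, 4).
Column's commitment gain: 6 − 4 = 2.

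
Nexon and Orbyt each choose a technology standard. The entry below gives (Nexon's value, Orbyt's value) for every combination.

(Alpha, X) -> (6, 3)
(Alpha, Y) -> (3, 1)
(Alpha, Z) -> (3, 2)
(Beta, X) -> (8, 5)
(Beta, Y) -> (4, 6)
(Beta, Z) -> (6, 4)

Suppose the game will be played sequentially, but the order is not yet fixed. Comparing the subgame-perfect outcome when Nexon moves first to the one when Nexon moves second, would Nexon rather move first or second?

first

If Nexon leads: Orbyt's best replies are Alpha→X, Beta→Y; Nexon's induced payoffs 6, 4; outcome (Alpha, X), payoffs (6, 3).
If Orbyt leads: Nexon's best replies are X→Beta, Y→Beta, Z→Beta; Orbyt's induced payoffs 5, 6, 4; outcome (Beta, Y), payoffs (4, 6).
Nexon gets 6 moving first and 4 moving second, so Nexon prefers to move first.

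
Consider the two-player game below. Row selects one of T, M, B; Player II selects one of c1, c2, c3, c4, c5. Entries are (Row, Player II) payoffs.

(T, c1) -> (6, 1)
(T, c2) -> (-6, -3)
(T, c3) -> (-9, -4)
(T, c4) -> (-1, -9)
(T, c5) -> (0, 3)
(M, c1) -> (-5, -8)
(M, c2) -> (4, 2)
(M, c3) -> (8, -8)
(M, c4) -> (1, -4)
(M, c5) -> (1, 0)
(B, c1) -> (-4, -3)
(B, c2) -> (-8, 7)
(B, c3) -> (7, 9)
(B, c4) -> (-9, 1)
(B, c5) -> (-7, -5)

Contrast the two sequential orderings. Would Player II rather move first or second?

second

If Row leads: Player II's best replies are T→c5, M→c2, B→c3; Row's induced payoffs 0, 4, 7; outcome (B, c3), payoffs (7, 9).
If Player II leads: Row's best replies are c1→T, c2→M, c3→M, c4→M, c5→M; Player II's induced payoffs 1, 2, -8, -4, 0; outcome (M, c2), payoffs (4, 2).
Player II gets 2 moving first and 9 moving second, so Player II prefers to move second.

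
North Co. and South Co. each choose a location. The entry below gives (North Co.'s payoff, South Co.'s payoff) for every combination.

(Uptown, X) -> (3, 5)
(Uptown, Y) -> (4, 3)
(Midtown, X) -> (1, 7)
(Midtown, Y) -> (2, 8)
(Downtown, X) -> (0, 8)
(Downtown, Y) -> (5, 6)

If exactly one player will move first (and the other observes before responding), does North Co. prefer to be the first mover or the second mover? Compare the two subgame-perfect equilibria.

If North Co. leads: South Co.'s best replies are Uptown→X, Midtown→Y, Downtown→X; North Co.'s induced payoffs 3, 2, 0; outcome (Uptown, X), payoffs (3, 5).
If South Co. leads: North Co.'s best replies are X→Uptown, Y→Downtown; South Co.'s induced payoffs 5, 6; outcome (Downtown, Y), payoffs (5, 6).
North Co. gets 3 moving first and 5 moving second, so North Co. prefers to move second.

second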